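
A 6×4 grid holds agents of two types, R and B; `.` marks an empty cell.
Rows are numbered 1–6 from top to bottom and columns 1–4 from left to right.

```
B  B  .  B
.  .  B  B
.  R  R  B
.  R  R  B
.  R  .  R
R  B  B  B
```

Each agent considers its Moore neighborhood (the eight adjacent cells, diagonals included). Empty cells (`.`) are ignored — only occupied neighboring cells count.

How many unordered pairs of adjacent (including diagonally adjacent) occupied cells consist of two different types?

13

Scan each occupied cell's neighbors to the right and below (and the two forward diagonals) so each pair is counted once.
Row 1: B(1,1)–B(1,2)= B(1,2)–B(2,3)= B(1,4)–B(2,4)= B(1,4)–B(2,3)=  → 0/4 unlike.
Row 2: B(2,3)–B(2,4)= B(2,3)–R(3,3)≠ B(2,3)–B(3,4)= B(2,3)–R(3,2)≠ B(2,4)–B(3,4)= B(2,4)–R(3,3)≠  → 3/6 unlike.
Row 3: R(3,2)–R(3,3)= R(3,2)–R(4,2)= R(3,2)–R(4,3)= R(3,3)–B(3,4)≠ R(3,3)–R(4,3)= R(3,3)–B(4,4)≠ R(3,3)–R(4,2)= B(3,4)–B(4,4)= B(3,4)–R(4,3)≠  → 3/9 unlike.
Row 4: R(4,2)–R(4,3)= R(4,2)–R(5,2)= R(4,3)–B(4,4)≠ R(4,3)–R(5,4)= R(4,3)–R(5,2)= B(4,4)–R(5,4)≠  → 2/6 unlike.
Row 5: R(5,2)–B(6,2)≠ R(5,2)–B(6,3)≠ R(5,2)–R(6,1)= R(5,4)–B(6,4)≠ R(5,4)–B(6,3)≠  → 4/5 unlike.
Row 6: R(6,1)–B(6,2)≠ B(6,2)–B(6,3)= B(6,3)–B(6,4)=  → 1/3 unlike.
Total adjacent occupied pairs: 33; unlike-type pairs: 13.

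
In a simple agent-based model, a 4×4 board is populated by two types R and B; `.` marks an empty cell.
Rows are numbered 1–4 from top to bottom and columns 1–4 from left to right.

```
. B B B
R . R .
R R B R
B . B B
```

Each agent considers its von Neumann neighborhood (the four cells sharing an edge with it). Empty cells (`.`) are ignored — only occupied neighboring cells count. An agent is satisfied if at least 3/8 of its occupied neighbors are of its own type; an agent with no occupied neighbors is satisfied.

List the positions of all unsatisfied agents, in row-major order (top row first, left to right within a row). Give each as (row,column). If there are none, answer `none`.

(2,3), (3,3), (3,4), (4,1)

Row 1: (1,2)B 1/1 ok · (1,3)B 2/3 ok · (1,4)B 1/1 ok
Row 2: (2,1)R 1/1 ok · (2,3)R 0/2 unhappy
Row 3: (3,1)R 2/3 ok · (3,2)R 1/2 ok · (3,3)B 1/4 unhappy · (3,4)R 0/2 unhappy
Row 4: (4,1)B 0/1 unhappy · (4,3)B 2/2 ok · (4,4)B 1/2 ok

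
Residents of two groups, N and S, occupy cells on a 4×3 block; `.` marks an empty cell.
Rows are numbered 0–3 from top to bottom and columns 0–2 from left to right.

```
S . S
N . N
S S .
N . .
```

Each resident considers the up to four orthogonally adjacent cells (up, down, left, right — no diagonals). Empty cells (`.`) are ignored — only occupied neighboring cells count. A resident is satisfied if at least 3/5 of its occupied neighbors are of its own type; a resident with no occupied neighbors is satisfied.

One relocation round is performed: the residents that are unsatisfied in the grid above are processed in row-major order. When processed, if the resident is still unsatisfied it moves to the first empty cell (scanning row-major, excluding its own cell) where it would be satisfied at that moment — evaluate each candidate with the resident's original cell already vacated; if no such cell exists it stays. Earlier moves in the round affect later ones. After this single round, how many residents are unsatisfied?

Initially unsatisfied (in order): (0,0), (0,2), (1,0), (1,2), (2,0), (3,0).
  (0,0) → (0,1).
  (0,2) → (3,2).
  (1,0): no empty cell satisfies it; stays.
  (1,2): now satisfied by earlier moves; stays.
  (2,0) → (2,2).
  (3,0): now satisfied by earlier moves; stays.
Resulting grid:
. S .
N . N
. S S
N . S
Unsatisfied now: (1,2).

1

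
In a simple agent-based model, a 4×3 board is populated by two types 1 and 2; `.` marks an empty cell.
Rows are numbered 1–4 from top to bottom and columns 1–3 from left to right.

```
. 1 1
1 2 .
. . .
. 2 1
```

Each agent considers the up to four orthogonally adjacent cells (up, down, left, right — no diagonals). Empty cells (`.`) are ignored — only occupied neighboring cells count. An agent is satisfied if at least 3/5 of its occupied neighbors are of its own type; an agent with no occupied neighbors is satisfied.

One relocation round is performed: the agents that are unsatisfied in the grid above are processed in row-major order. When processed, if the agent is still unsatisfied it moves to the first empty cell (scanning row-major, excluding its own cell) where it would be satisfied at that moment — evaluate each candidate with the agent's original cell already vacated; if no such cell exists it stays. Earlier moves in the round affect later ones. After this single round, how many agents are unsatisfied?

Initially unsatisfied (in order): (1,2), (2,1), (2,2), (4,2), (4,3).
  (1,2) → (1,1).
  (2,1) → (1,2).
  (2,2) → (3,1).
  (4,2) → (3,2).
  (4,3): now satisfied by earlier moves; stays.
Resulting grid:
1 1 1
. . .
2 2 .
. . 1
All satisfied now.

0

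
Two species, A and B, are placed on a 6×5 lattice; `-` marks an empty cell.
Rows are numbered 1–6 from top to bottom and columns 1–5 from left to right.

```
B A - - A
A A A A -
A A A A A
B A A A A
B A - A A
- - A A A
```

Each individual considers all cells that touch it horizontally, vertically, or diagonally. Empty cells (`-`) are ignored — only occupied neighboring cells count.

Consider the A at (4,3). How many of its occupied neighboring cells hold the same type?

Occupied neighbors of (4,3): (3,2)=A, (3,3)=A, (3,4)=A, (4,2)=A, (4,4)=A, (5,2)=A, (5,4)=A.
Same type (A): 7 of 7.

7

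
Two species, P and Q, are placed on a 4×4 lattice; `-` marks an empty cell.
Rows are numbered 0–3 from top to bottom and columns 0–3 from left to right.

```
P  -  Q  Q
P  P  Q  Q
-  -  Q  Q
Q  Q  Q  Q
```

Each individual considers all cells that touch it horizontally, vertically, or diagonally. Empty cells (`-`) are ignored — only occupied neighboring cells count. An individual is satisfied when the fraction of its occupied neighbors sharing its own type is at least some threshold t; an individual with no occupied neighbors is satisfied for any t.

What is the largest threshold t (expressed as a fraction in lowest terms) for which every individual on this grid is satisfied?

2/5

(0,0)P 2/2
(0,2)Q 3/4
(0,3)Q 3/3
(1,0)P 2/2
(1,1)P 2/5
(1,2)Q 5/6
(1,3)Q 5/5
(2,2)Q 6/7
(2,3)Q 5/5
(3,0)Q 1/1
(3,1)Q 3/3
(3,2)Q 4/4
(3,3)Q 3/3
The smallest same-type fraction is 2/5 at (1,1), which reduces to 2/5. Any threshold above that leaves this individual unsatisfied.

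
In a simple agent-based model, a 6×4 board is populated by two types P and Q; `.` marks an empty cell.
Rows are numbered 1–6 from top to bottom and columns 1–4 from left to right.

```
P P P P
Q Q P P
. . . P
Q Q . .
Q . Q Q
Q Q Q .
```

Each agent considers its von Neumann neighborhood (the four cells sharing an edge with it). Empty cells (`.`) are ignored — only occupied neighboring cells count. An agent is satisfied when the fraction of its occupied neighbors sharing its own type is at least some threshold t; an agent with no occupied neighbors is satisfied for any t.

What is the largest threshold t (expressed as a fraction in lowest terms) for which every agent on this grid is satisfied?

Row 1: (1,1)P 1/2 · (1,2)P 2/3 · (1,3)P 3/3 · (1,4)P 2/2
Row 2: (2,1)Q 1/2 · (2,2)Q 1/3 · (2,3)P 2/3 · (2,4)P 3/3
Row 3: (3,4)P 1/1
Row 4: (4,1)Q 2/2 · (4,2)Q 1/1
Row 5: (5,1)Q 2/2 · (5,3)Q 2/2 · (5,4)Q 1/1
Row 6: (6,1)Q 2/2 · (6,2)Q 2/2 · (6,3)Q 2/2
The smallest same-type fraction is 1/3 at (2,2), which reduces to 1/3. Any threshold above that leaves this agent unsatisfied.

1/3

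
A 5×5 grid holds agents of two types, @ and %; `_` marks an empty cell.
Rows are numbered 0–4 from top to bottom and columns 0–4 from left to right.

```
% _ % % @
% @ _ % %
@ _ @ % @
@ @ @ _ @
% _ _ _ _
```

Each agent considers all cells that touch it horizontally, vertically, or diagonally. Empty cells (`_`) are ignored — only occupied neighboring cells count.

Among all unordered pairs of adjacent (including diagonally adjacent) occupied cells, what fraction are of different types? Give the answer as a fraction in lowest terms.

16/33

Scan each occupied cell's neighbors to the right and below (and the two forward diagonals) so each pair is counted once.
From row 0: 5 unlike of 10 pairs (running 5/10).
From row 1: 5 unlike of 10 pairs (running 10/20).
From row 2: 4 unlike of 9 pairs (running 14/29).
From row 3: 2 unlike of 4 pairs (running 16/33).
Total adjacent occupied pairs: 33; unlike-type pairs: 16.
16/33 is already in lowest terms.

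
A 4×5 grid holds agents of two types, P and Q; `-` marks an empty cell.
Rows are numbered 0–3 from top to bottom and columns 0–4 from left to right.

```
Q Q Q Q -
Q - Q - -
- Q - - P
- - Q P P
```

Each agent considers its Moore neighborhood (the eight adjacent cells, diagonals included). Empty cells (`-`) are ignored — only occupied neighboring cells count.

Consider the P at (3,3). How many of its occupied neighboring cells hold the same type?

2

Occupied neighbors of (3,3): (2,4)=P, (3,2)=Q, (3,4)=P.
Same type (P): 2 of 3.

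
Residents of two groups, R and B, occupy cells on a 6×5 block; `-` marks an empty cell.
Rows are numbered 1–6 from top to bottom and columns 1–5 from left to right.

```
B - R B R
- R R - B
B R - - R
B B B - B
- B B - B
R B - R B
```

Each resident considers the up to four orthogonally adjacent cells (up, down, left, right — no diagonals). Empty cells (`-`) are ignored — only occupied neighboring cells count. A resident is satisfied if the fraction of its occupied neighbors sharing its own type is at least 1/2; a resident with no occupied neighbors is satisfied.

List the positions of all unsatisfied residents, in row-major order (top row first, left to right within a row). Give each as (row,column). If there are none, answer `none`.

(1,4), (1,5), (2,5), (3,2), (3,5), (6,1), (6,4)

(1,1)B 0/0 ✓
(1,3)R 1/2 ✓
(1,4)B 0/2 ✗
(1,5)R 0/2 ✗
(2,2)R 2/2 ✓
(2,3)R 2/2 ✓
(2,5)B 0/2 ✗
(3,1)B 1/2 ✓
(3,2)R 1/3 ✗
(3,5)R 0/2 ✗
(4,1)B 2/2 ✓
(4,2)B 3/4 ✓
(4,3)B 2/2 ✓
(4,5)B 1/2 ✓
(5,2)B 3/3 ✓
(5,3)B 2/2 ✓
(5,5)B 2/2 ✓
(6,1)R 0/1 ✗
(6,2)B 1/2 ✓
(6,4)R 0/1 ✗
(6,5)B 1/2 ✓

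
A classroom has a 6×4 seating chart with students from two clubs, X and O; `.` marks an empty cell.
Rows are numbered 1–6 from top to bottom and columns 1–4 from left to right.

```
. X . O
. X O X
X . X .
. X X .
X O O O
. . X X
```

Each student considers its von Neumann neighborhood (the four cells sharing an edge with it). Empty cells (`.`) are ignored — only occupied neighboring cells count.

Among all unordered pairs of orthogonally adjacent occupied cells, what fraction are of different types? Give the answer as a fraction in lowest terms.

Scan each occupied cell's neighbors to the right and below so each pair is counted once.
Row 1: X(1,2)–X(2,2)= O(1,4)–X(2,4)≠  → 1/2 unlike.
Row 2: X(2,2)–O(2,3)≠ O(2,3)–X(2,4)≠ O(2,3)–X(3,3)≠  → 3/3 unlike.
Row 3: X(3,3)–X(4,3)=  → 0/1 unlike.
Row 4: X(4,2)–X(4,3)= X(4,2)–O(5,2)≠ X(4,3)–O(5,3)≠  → 2/3 unlike.
Row 5: X(5,1)–O(5,2)≠ O(5,2)–O(5,3)= O(5,3)–O(5,4)= O(5,3)–X(6,3)≠ O(5,4)–X(6,4)≠  → 3/5 unlike.
Row 6: X(6,3)–X(6,4)=  → 0/1 unlike.
Total adjacent occupied pairs: 15; unlike-type pairs: 9.
9/15 reduces to 3/5.

3/5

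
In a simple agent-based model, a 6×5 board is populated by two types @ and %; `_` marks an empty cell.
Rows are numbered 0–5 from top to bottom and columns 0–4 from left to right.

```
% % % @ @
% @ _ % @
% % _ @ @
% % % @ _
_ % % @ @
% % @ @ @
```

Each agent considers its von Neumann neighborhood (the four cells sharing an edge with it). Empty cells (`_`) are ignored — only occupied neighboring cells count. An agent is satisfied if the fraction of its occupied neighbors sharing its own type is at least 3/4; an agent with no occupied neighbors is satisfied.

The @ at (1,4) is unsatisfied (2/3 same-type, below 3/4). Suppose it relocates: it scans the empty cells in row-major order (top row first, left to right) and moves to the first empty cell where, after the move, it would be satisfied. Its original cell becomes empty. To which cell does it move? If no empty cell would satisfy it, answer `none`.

(3,4)

Vacating (1,4). Empty cells in order:
  (1,2): 1/3 same-type → still unsatisfied.
  (2,2): 1/3 same-type → still unsatisfied.
  (3,4): 3/3 same-type → satisfied — stop here.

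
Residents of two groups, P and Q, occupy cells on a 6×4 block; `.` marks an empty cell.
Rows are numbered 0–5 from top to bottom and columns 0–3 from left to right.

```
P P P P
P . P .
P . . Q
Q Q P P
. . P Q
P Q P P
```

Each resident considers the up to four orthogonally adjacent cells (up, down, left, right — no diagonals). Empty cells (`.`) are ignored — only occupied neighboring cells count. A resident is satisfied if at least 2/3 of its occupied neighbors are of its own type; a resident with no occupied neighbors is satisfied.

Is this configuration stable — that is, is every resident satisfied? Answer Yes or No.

No

(0,0)P 2/2 ok
(0,1)P 2/2 ok
(0,2)P 3/3 ok
(0,3)P 1/1 ok
(1,0)P 2/2 ok
(1,2)P 1/1 ok
(2,0)P 1/2 unhappy
(2,3)Q 0/1 unhappy
(3,0)Q 1/2 unhappy
(3,1)Q 1/2 unhappy
(3,2)P 2/3 ok
(3,3)P 1/3 unhappy
(4,2)P 2/3 ok
(4,3)Q 0/3 unhappy
(5,0)P 0/1 unhappy
(5,1)Q 0/2 unhappy
(5,2)P 2/3 ok
(5,3)P 1/2 unhappy
For instance (2,0) has only 1/2 same-type neighbors, below 2/3.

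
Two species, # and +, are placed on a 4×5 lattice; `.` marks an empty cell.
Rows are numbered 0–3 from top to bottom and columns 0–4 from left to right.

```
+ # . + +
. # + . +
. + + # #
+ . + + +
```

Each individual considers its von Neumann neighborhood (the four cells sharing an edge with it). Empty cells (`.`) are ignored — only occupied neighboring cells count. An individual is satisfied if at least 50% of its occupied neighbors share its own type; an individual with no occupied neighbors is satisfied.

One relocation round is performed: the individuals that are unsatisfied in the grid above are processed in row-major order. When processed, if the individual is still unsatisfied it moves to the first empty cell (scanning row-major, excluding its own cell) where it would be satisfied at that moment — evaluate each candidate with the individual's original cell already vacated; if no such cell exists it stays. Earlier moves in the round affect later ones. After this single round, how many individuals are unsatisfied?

Initially unsatisfied (in order): (0,0), (1,1), (2,3), (2,4).
  (0,0) → (0,2).
  (1,1) → (0,0).
  (2,3) → (1,0).
  (2,4) → (1,1).
Resulting grid:
# # + + +
# # + . +
. + + . .
+ . + + +
All satisfied now.

0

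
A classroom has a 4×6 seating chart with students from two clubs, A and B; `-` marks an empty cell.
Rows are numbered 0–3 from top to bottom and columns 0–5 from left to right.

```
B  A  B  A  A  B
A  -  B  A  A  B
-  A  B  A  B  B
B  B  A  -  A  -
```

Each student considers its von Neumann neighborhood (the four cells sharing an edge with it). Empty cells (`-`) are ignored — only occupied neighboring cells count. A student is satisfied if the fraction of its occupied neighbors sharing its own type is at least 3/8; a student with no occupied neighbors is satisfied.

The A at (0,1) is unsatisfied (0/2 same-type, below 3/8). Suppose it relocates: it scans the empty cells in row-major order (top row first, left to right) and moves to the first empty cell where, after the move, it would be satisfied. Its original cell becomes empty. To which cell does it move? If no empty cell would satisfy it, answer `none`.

Vacating (0,1). Empty cells in order:
  (1,1): 2/3 same-type → satisfied — stop here.

(1,1)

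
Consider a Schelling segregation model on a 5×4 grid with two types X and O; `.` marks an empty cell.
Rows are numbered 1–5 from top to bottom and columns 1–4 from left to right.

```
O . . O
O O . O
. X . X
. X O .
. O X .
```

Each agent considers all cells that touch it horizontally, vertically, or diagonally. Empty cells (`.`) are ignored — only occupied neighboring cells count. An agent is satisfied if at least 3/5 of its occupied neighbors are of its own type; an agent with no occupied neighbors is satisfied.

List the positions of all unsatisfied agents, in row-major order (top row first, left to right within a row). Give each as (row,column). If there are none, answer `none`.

(2,4), (3,2), (3,4), (4,2), (4,3), (5,2), (5,3)

Row 1: (1,1)O 2/2 satisfied · (1,4)O 1/1 satisfied
Row 2: (2,1)O 2/3 satisfied · (2,2)O 2/3 satisfied · (2,4)O 1/2 not
Row 3: (3,2)X 1/4 not · (3,4)X 0/2 not
Row 4: (4,2)X 2/4 not · (4,3)O 1/5 not
Row 5: (5,2)O 1/3 not · (5,3)X 1/3 not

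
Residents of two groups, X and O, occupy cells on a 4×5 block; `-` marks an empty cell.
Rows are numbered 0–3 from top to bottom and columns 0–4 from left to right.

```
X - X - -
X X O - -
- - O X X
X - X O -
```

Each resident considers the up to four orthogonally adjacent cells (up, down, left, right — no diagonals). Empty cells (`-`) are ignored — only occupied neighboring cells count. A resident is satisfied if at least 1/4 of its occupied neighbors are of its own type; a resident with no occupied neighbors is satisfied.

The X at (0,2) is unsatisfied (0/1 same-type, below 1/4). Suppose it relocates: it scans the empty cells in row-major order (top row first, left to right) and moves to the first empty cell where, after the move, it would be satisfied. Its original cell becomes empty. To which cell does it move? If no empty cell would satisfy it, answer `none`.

Vacating (0,2). Empty cells in order:
  (0,1): 2/2 same-type → satisfied — stop here.

(0,1)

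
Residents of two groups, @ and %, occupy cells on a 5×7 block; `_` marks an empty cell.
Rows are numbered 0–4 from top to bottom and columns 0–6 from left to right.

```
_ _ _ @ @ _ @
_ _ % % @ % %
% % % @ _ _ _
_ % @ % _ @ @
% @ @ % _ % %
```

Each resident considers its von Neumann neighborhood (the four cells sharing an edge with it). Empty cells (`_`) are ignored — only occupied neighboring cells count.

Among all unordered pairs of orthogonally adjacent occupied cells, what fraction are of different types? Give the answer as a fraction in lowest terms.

15/28

Scan each occupied cell's neighbors to the right and below so each pair is counted once.
From row 0: 2 unlike of 4 pairs (running 2/4).
From row 1: 3 unlike of 6 pairs (running 5/10).
From row 2: 3 unlike of 6 pairs (running 8/16).
From row 3: 5 unlike of 8 pairs (running 13/24).
From row 4: 2 unlike of 4 pairs (running 15/28).
Total adjacent occupied pairs: 28; unlike-type pairs: 15.
15/28 is already in lowest terms.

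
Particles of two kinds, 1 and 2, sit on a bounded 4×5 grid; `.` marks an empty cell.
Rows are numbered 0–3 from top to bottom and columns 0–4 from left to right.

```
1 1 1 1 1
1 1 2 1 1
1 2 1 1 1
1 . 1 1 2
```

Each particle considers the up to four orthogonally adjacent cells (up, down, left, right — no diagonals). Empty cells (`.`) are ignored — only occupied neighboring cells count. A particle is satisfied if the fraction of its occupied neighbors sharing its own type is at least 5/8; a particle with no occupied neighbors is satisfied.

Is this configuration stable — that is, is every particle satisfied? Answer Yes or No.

No

Row 0: (0,0)1 2/2 ok · (0,1)1 3/3 ok · (0,2)1 2/3 ok · (0,3)1 3/3 ok · (0,4)1 2/2 ok
Row 1: (1,0)1 3/3 ok · (1,1)1 2/4 unhappy · (1,2)2 0/4 unhappy · (1,3)1 3/4 ok · (1,4)1 3/3 ok
Row 2: (2,0)1 2/3 ok · (2,1)2 0/3 unhappy · (2,2)1 2/4 unhappy · (2,3)1 4/4 ok · (2,4)1 2/3 ok
Row 3: (3,0)1 1/1 ok · (3,2)1 2/2 ok · (3,3)1 2/3 ok · (3,4)2 0/2 unhappy
For instance (1,1) has only 2/4 same-type neighbors, below 5/8.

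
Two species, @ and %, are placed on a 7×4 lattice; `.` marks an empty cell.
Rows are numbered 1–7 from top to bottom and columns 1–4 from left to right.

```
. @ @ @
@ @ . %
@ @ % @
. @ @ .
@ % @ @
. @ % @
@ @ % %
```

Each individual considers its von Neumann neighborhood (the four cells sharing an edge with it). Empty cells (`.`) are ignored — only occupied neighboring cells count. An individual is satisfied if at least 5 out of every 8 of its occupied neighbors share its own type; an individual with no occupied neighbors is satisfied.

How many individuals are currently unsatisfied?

11

(1,2)@ 2/2 satisfied
(1,3)@ 2/2 satisfied
(1,4)@ 1/2 not
(2,1)@ 2/2 satisfied
(2,2)@ 3/3 satisfied
(2,4)% 0/2 not
(3,1)@ 2/2 satisfied
(3,2)@ 3/4 satisfied
(3,3)% 0/3 not
(3,4)@ 0/2 not
(4,2)@ 2/3 satisfied
(4,3)@ 2/3 satisfied
(5,1)@ 0/1 not
(5,2)% 0/4 not
(5,3)@ 2/4 not
(5,4)@ 2/2 satisfied
(6,2)@ 1/3 not
(6,3)% 1/4 not
(6,4)@ 1/3 not
(7,1)@ 1/1 satisfied
(7,2)@ 2/3 satisfied
(7,3)% 2/3 satisfied
(7,4)% 1/2 not
Unsatisfied: (1,4), (2,4), (3,3), (3,4), (5,1), (5,2), (5,3), (6,2), (6,3), (6,4), (7,4) — 11 in total.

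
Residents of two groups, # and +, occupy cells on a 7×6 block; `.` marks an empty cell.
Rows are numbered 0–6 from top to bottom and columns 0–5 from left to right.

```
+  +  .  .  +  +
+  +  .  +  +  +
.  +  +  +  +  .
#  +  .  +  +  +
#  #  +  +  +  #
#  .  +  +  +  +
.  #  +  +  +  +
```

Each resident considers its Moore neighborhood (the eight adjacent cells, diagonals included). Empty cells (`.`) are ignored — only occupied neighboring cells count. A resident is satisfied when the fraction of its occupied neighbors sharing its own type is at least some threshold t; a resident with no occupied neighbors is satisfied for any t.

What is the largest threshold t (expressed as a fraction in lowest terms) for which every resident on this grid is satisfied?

(0,0)+ 3/3
(0,1)+ 3/3
(0,4)+ 4/4
(0,5)+ 3/3
(1,0)+ 4/4
(1,1)+ 5/5
(1,3)+ 5/5
(1,4)+ 6/6
(1,5)+ 4/4
(2,1)+ 4/5
(2,2)+ 6/6
(2,3)+ 6/6
(2,4)+ 7/7
(3,0)# 2/4
(3,1)+ 3/6
(3,3)+ 7/7
(3,4)+ 6/7
(3,5)+ 3/4
(4,0)# 3/4
(4,1)# 3/6
(4,2)+ 5/6
(4,3)+ 7/7
(4,4)+ 7/8
(4,5)# 0/5
(5,0)# 3/3
(5,2)+ 5/7
(5,3)+ 8/8
(5,4)+ 7/8
(5,5)+ 4/5
(6,1)# 1/3
(6,2)+ 3/4
(6,3)+ 5/5
(6,4)+ 5/5
(6,5)+ 3/3
The smallest same-type fraction is 0/5 at (4,5), which reduces to 0/1. Any threshold above that leaves this resident unsatisfied.

0/1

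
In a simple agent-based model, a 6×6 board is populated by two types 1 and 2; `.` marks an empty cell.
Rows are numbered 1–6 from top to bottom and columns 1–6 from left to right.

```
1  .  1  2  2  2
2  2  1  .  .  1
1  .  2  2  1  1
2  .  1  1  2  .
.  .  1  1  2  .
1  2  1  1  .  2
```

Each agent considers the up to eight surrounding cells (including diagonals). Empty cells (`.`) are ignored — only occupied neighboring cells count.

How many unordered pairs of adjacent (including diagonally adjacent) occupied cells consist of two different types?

28

Scan each occupied cell's neighbors to the right and below (and the two forward diagonals) so each pair is counted once.
From row 1: 7 unlike of 10 pairs (running 7/10).
From row 2: 5 unlike of 9 pairs (running 12/19).
From row 3: 8 unlike of 12 pairs (running 20/31).
From row 4: 3 unlike of 9 pairs (running 23/40).
From row 5: 3 unlike of 9 pairs (running 26/49).
From row 6: 2 unlike of 3 pairs (running 28/52).
Total adjacent occupied pairs: 52; unlike-type pairs: 28.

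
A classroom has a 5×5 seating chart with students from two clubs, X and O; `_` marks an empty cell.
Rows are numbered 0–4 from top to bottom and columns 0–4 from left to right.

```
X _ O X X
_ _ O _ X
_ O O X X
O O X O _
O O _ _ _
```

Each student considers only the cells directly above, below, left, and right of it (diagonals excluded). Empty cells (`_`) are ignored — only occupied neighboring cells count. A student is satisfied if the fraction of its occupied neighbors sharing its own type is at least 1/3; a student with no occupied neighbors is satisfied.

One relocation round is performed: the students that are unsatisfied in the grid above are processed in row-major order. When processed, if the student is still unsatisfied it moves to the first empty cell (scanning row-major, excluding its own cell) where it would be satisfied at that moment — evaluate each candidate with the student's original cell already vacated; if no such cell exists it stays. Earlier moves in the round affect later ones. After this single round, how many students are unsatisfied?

0

Initially unsatisfied (in order): (3,2), (3,3).
  (3,2) → (0,1).
  (3,3) → (1,1).
Resulting grid:
X X O X X
_ O O _ X
_ O O X X
O O _ _ _
O O _ _ _
All satisfied now.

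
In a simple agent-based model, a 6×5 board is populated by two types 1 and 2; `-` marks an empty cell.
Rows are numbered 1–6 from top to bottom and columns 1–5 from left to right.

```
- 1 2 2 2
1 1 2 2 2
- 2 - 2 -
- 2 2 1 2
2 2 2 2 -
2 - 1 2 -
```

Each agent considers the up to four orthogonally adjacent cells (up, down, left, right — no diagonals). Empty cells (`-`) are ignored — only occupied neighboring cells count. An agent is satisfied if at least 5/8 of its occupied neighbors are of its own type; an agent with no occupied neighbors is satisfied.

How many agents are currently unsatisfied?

8

Row 1: (1,2)1 1/2 unhappy · (1,3)2 2/3 ok · (1,4)2 3/3 ok · (1,5)2 2/2 ok
Row 2: (2,1)1 1/1 ok · (2,2)1 2/4 unhappy · (2,3)2 2/3 ok · (2,4)2 4/4 ok · (2,5)2 2/2 ok
Row 3: (3,2)2 1/2 unhappy · (3,4)2 1/2 unhappy
Row 4: (4,2)2 3/3 ok · (4,3)2 2/3 ok · (4,4)1 0/4 unhappy · (4,5)2 0/1 unhappy
Row 5: (5,1)2 2/2 ok · (5,2)2 3/3 ok · (5,3)2 3/4 ok · (5,4)2 2/3 ok
Row 6: (6,1)2 1/1 ok · (6,3)1 0/2 unhappy · (6,4)2 1/2 unhappy
Unsatisfied: (1,2), (2,2), (3,2), (3,4), (4,4), (4,5), (6,3), (6,4) — 8 in total.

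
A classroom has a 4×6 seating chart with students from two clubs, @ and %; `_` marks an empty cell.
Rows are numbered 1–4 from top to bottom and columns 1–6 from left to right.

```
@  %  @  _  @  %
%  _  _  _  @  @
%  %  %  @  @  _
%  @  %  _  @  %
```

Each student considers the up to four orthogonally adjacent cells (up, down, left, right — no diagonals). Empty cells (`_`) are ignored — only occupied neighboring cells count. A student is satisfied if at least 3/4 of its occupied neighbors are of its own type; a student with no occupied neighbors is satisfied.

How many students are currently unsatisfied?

15

Row 1: (1,1)@ 0/2 unhappy · (1,2)% 0/2 unhappy · (1,3)@ 0/1 unhappy · (1,5)@ 1/2 unhappy · (1,6)% 0/2 unhappy
Row 2: (2,1)% 1/2 unhappy · (2,5)@ 3/3 ok · (2,6)@ 1/2 unhappy
Row 3: (3,1)% 3/3 ok · (3,2)% 2/3 unhappy · (3,3)% 2/3 unhappy · (3,4)@ 1/2 unhappy · (3,5)@ 3/3 ok
Row 4: (4,1)% 1/2 unhappy · (4,2)@ 0/3 unhappy · (4,3)% 1/2 unhappy · (4,5)@ 1/2 unhappy · (4,6)% 0/1 unhappy
Unsatisfied: (1,1), (1,2), (1,3), (1,5), (1,6), (2,1), (2,6), (3,2), (3,3), (3,4), (4,1), (4,2), (4,3), (4,5), (4,6) — 15 in total.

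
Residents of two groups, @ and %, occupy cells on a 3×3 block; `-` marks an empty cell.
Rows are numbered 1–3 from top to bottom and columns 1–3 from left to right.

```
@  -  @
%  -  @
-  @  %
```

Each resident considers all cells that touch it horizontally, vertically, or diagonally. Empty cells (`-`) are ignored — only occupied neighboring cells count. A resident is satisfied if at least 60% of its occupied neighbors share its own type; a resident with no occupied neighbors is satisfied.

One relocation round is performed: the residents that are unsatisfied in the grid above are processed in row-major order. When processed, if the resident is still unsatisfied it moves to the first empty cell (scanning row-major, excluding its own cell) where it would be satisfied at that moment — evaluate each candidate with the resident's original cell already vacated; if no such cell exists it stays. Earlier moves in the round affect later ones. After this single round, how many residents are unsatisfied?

Initially unsatisfied (in order): (1,1), (2,1), (3,2), (3,3).
  (1,1) → (1,2).
  (2,1): no empty cell satisfies it; stays.
  (3,2) → (2,2).
  (3,3): no empty cell satisfies it; stays.
Resulting grid:
- @ @
% @ @
- - %
Unsatisfied now: (2,1), (3,3).

2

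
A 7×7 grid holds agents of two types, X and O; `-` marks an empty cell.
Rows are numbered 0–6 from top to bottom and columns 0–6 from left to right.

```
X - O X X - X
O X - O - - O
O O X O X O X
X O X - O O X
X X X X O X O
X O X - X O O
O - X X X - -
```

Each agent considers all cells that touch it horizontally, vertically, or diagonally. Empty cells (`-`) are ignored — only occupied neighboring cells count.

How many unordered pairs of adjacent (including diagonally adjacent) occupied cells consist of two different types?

51

Scan each occupied cell's neighbors to the right and below (and the two forward diagonals) so each pair is counted once.
Row 0: X(0,0)–O(1,0)≠ X(0,0)–X(1,1)= O(0,2)–X(0,3)≠ O(0,2)–O(1,3)= O(0,2)–X(1,1)≠ X(0,3)–X(0,4)= X(0,3)–O(1,3)≠ X(0,4)–O(1,3)≠ X(0,6)–O(1,6)≠  → 6/9 unlike.
Row 1: O(1,0)–X(1,1)≠ O(1,0)–O(2,0)= O(1,0)–O(2,1)= X(1,1)–O(2,1)≠ X(1,1)–X(2,2)= X(1,1)–O(2,0)≠ O(1,3)–O(2,3)= O(1,3)–X(2,4)≠ O(1,3)–X(2,2)≠ O(1,6)–X(2,6)≠ O(1,6)–O(2,5)=  → 6/11 unlike.
Row 2: O(2,0)–O(2,1)= O(2,0)–X(3,0)≠ O(2,0)–O(3,1)= O(2,1)–X(2,2)≠ O(2,1)–O(3,1)= O(2,1)–X(3,2)≠ O(2,1)–X(3,0)≠ X(2,2)–O(2,3)≠ X(2,2)–X(3,2)= X(2,2)–O(3,1)≠ O(2,3)–X(2,4)≠ O(2,3)–O(3,4)= O(2,3)–X(3,2)≠ X(2,4)–O(2,5)≠ X(2,4)–O(3,4)≠ X(2,4)–O(3,5)≠ O(2,5)–X(2,6)≠ O(2,5)–O(3,5)= O(2,5)–X(3,6)≠ O(2,5)–O(3,4)= X(2,6)–X(3,6)= X(2,6)–O(3,5)≠  → 14/22 unlike.
Row 3: X(3,0)–O(3,1)≠ X(3,0)–X(4,0)= X(3,0)–X(4,1)= O(3,1)–X(3,2)≠ O(3,1)–X(4,1)≠ O(3,1)–X(4,2)≠ O(3,1)–X(4,0)≠ X(3,2)–X(4,2)= X(3,2)–X(4,3)= X(3,2)–X(4,1)= O(3,4)–O(3,5)= O(3,4)–O(4,4)= O(3,4)–X(4,5)≠ O(3,4)–X(4,3)≠ O(3,5)–X(3,6)≠ O(3,5)–X(4,5)≠ O(3,5)–O(4,6)= O(3,5)–O(4,4)= X(3,6)–O(4,6)≠ X(3,6)–X(4,5)=  → 10/20 unlike.
Row 4: X(4,0)–X(4,1)= X(4,0)–X(5,0)= X(4,0)–O(5,1)≠ X(4,1)–X(4,2)= X(4,1)–O(5,1)≠ X(4,1)–X(5,2)= X(4,1)–X(5,0)= X(4,2)–X(4,3)= X(4,2)–X(5,2)= X(4,2)–O(5,1)≠ X(4,3)–O(4,4)≠ X(4,3)–X(5,4)= X(4,3)–X(5,2)= O(4,4)–X(4,5)≠ O(4,4)–X(5,4)≠ O(4,4)–O(5,5)= X(4,5)–O(4,6)≠ X(4,5)–O(5,5)≠ X(4,5)–O(5,6)≠ X(4,5)–X(5,4)= O(4,6)–O(5,6)= O(4,6)–O(5,5)=  → 9/22 unlike.
Row 5: X(5,0)–O(5,1)≠ X(5,0)–O(6,0)≠ O(5,1)–X(5,2)≠ O(5,1)–X(6,2)≠ O(5,1)–O(6,0)= X(5,2)–X(6,2)= X(5,2)–X(6,3)= X(5,4)–O(5,5)≠ X(5,4)–X(6,4)= X(5,4)–X(6,3)= O(5,5)–O(5,6)= O(5,5)–X(6,4)≠  → 6/12 unlike.
Row 6: X(6,2)–X(6,3)= X(6,3)–X(6,4)=  → 0/2 unlike.
Total adjacent occupied pairs: 98; unlike-type pairs: 51.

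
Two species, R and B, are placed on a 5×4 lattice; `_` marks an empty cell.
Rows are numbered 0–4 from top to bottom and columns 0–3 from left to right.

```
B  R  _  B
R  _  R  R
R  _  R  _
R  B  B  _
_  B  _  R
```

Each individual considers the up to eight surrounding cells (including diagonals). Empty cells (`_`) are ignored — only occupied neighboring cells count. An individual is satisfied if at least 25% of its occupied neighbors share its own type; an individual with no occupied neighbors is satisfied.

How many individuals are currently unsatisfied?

(0,0)B 0/2 unhappy
(0,1)R 2/3 ok
(0,3)B 0/2 unhappy
(1,0)R 2/3 ok
(1,2)R 3/4 ok
(1,3)R 2/3 ok
(2,0)R 2/3 ok
(2,2)R 2/4 ok
(3,0)R 1/3 ok
(3,1)B 2/5 ok
(3,2)B 2/4 ok
(4,1)B 2/3 ok
(4,3)R 0/1 unhappy
Unsatisfied: (0,0), (0,3), (4,3) — 3 in total.

3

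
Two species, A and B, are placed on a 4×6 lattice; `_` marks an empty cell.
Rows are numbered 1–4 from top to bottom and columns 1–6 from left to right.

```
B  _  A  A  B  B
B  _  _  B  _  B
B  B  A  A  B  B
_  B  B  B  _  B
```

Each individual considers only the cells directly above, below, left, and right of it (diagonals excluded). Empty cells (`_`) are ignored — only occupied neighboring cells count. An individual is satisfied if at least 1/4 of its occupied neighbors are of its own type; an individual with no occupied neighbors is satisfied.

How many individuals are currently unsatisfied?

(1,1)B 1/1 satisfied
(1,3)A 1/1 satisfied
(1,4)A 1/3 satisfied
(1,5)B 1/2 satisfied
(1,6)B 2/2 satisfied
(2,1)B 2/2 satisfied
(2,4)B 0/2 not
(2,6)B 2/2 satisfied
(3,1)B 2/2 satisfied
(3,2)B 2/3 satisfied
(3,3)A 1/3 satisfied
(3,4)A 1/4 satisfied
(3,5)B 1/2 satisfied
(3,6)B 3/3 satisfied
(4,2)B 2/2 satisfied
(4,3)B 2/3 satisfied
(4,4)B 1/2 satisfied
(4,6)B 1/1 satisfied
Unsatisfied: (2,4) — 1 in total.

1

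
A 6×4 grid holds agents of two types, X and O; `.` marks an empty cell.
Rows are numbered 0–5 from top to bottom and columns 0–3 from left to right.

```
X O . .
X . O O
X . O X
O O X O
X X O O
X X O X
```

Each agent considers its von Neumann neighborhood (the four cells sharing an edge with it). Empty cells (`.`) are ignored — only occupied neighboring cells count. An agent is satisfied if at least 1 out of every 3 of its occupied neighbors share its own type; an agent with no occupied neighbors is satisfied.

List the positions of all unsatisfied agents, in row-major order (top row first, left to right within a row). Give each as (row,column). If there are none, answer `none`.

(0,0)X 1/2 satisfied
(0,1)O 0/1 not
(1,0)X 2/2 satisfied
(1,2)O 2/2 satisfied
(1,3)O 1/2 satisfied
(2,0)X 1/2 satisfied
(2,2)O 1/3 satisfied
(2,3)X 0/3 not
(3,0)O 1/3 satisfied
(3,1)O 1/3 satisfied
(3,2)X 0/4 not
(3,3)O 1/3 satisfied
(4,0)X 2/3 satisfied
(4,1)X 2/4 satisfied
(4,2)O 2/4 satisfied
(4,3)O 2/3 satisfied
(5,0)X 2/2 satisfied
(5,1)X 2/3 satisfied
(5,2)O 1/3 satisfied
(5,3)X 0/2 not

(0,1), (2,3), (3,2), (5,3)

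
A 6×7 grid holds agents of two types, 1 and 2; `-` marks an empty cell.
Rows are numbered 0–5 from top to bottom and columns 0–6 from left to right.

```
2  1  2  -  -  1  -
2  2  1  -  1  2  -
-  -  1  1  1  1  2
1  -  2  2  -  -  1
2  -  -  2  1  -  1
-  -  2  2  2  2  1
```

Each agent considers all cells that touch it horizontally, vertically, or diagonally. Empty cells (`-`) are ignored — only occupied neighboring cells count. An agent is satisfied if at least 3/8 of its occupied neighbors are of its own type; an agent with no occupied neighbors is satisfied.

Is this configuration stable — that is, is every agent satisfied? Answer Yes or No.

No

Row 0: (0,0)2 2/3 ✓ · (0,1)1 1/5 ✗ · (0,2)2 1/3 ✗ · (0,5)1 1/2 ✓
Row 1: (1,0)2 2/3 ✓ · (1,1)2 3/6 ✓ · (1,2)1 3/5 ✓ · (1,4)1 4/5 ✓ · (1,5)2 1/5 ✗
Row 2: (2,2)1 2/5 ✓ · (2,3)1 4/6 ✓ · (2,4)1 3/5 ✓ · (2,5)1 3/5 ✓ · (2,6)2 1/3 ✗
Row 3: (3,0)1 0/1 ✗ · (3,2)2 2/4 ✓ · (3,3)2 2/6 ✗ · (3,6)1 2/3 ✓
Row 4: (4,0)2 0/1 ✗ · (4,3)2 5/6 ✓ · (4,4)1 0/5 ✗ · (4,6)1 2/3 ✓
Row 5: (5,2)2 2/2 ✓ · (5,3)2 3/4 ✓ · (5,4)2 3/4 ✓ · (5,5)2 1/4 ✗ · (5,6)1 1/2 ✓
For instance (0,1) has only 1/5 same-type neighbors, below 3/8.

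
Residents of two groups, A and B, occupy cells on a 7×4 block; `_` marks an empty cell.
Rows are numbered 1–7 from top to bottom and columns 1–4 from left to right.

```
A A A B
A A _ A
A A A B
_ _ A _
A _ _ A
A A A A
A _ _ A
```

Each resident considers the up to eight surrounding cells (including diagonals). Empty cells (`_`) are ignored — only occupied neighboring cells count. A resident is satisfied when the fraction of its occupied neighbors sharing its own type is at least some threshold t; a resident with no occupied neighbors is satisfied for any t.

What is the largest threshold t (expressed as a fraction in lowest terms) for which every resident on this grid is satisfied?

0/1

(1,1)A 3/3
(1,2)A 4/4
(1,3)A 3/4
(1,4)B 0/2
(2,1)A 5/5
(2,2)A 7/7
(2,4)A 2/4
(3,1)A 3/3
(3,2)A 5/5
(3,3)A 4/5
(3,4)B 0/3
(4,3)A 3/4
(5,1)A 2/2
(5,4)A 3/3
(6,1)A 3/3
(6,2)A 4/4
(6,3)A 4/4
(6,4)A 3/3
(7,1)A 2/2
(7,4)A 2/2
The smallest same-type fraction is 0/2 at (1,4), which reduces to 0/1. Any threshold above that leaves this resident unsatisfied.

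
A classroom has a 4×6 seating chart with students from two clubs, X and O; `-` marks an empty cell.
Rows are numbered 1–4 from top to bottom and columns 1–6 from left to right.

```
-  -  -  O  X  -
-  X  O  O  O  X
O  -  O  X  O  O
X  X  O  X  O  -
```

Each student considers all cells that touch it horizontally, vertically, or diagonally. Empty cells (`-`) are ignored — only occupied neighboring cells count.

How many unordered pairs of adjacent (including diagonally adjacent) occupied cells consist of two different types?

Scan each occupied cell's neighbors to the right and below (and the two forward diagonals) so each pair is counted once.
From row 1: 3 unlike of 7 pairs (running 3/7).
From row 2: 9 unlike of 16 pairs (running 12/23).
From row 3: 9 unlike of 14 pairs (running 21/37).
From row 4: 3 unlike of 4 pairs (running 24/41).
Total adjacent occupied pairs: 41; unlike-type pairs: 24.

24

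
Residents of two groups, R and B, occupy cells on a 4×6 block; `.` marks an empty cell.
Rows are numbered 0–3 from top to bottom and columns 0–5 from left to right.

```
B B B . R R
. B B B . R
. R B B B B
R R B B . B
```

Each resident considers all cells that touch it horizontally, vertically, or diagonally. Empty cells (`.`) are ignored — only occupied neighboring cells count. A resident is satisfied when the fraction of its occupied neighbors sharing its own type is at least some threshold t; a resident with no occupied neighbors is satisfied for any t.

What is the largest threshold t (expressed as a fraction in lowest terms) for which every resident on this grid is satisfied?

Row 0: (0,0)B 2/2 · (0,1)B 4/4 · (0,2)B 4/4 · (0,4)R 2/3 · (0,5)R 2/2
Row 1: (1,1)B 5/6 · (1,2)B 6/7 · (1,3)B 5/6 · (1,5)R 2/4
Row 2: (2,1)R 2/6 · (2,2)B 6/8 · (2,3)B 6/6 · (2,4)B 5/6 · (2,5)B 2/3
Row 3: (3,0)R 2/2 · (3,1)R 2/4 · (3,2)B 3/5 · (3,3)B 4/4 · (3,5)B 2/2
The smallest same-type fraction is 2/6 at (2,1), which reduces to 1/3. Any threshold above that leaves this resident unsatisfied.

1/3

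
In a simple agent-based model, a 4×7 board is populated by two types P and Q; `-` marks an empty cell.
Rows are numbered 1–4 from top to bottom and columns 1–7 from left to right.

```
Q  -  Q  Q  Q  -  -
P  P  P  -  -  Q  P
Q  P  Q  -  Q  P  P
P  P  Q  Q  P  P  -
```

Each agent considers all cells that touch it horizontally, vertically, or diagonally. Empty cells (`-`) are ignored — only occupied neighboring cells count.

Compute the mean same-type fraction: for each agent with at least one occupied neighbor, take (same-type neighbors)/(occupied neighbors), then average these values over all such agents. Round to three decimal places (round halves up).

0.511

(1,1)Q 0/2
(1,3)Q 1/3
(1,4)Q 2/3
(1,5)Q 2/2
(2,1)P 2/4
(2,2)P 3/7
(2,3)P 2/5
(2,6)Q 2/5
(2,7)P 2/3
(3,1)Q 0/5
(3,2)P 5/8
(3,3)Q 2/6
(3,5)Q 2/5
(3,6)P 4/6
(3,7)P 3/4
(4,1)P 2/3
(4,2)P 2/5
(4,3)Q 2/4
(4,4)Q 3/4
(4,5)P 2/4
(4,6)P 3/4
Sum over 21 agents: 0/2 + 1/3 + 2/3 + 2/2 + 2/4 + 3/7 + 2/5 + 2/5 + 2/3 + 0/5 + 5/8 + 2/6 + 2/5 + 4/6 + 3/4 + 2/3 + 2/5 + 2/4 + 3/4 + 2/4 + 3/4 = 9019/840; mean = 9019/840 ÷ 21 = 9019/17640 = 0.511281… → 0.511.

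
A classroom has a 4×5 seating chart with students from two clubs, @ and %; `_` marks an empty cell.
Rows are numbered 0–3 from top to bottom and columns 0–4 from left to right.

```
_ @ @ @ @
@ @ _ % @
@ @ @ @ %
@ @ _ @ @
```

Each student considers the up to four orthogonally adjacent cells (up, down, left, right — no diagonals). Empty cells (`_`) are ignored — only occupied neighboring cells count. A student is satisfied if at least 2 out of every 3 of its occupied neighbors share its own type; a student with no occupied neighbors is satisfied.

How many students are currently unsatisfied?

5

Row 0: (0,1)@ 2/2 ✓ · (0,2)@ 2/2 ✓ · (0,3)@ 2/3 ✓ · (0,4)@ 2/2 ✓
Row 1: (1,0)@ 2/2 ✓ · (1,1)@ 3/3 ✓ · (1,3)% 0/3 ✗ · (1,4)@ 1/3 ✗
Row 2: (2,0)@ 3/3 ✓ · (2,1)@ 4/4 ✓ · (2,2)@ 2/2 ✓ · (2,3)@ 2/4 ✗ · (2,4)% 0/3 ✗
Row 3: (3,0)@ 2/2 ✓ · (3,1)@ 2/2 ✓ · (3,3)@ 2/2 ✓ · (3,4)@ 1/2 ✗
Unsatisfied: (1,3), (1,4), (2,3), (2,4), (3,4) — 5 in total.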